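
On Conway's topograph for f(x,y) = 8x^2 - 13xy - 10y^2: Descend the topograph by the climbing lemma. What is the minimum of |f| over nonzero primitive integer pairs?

descent: ρ → (-10,13,8)  [lands on river]
river: ρ → (8,19,-4)
river: ρ → (-4,21,3)
river: ρ → (3,21,-4)
river: ρ → (-4,19,8)
river: ρ → (8,13,-10)
river: ρ → (-10,7,11)
river: ρ → (11,15,-6)
river: ρ → (-6,21,2)
river: ρ → (2,19,-16)
river: ρ → (-16,13,5)
river: ρ → (5,17,-10)
river: ρ → (-10,3,12)
river: ρ → (12,21,-1)
river: ρ → (-1,21,12)
river: ρ → (12,3,-10)
river: ρ → (-10,17,5)
river: ρ → (5,13,-16)
river: ρ → (-16,19,2)
river: ρ → (2,21,-6)
river: ρ → (-6,15,11)
river: ρ → (11,7,-10)
closes: descent 1, river 22
min |a| on river = 1

1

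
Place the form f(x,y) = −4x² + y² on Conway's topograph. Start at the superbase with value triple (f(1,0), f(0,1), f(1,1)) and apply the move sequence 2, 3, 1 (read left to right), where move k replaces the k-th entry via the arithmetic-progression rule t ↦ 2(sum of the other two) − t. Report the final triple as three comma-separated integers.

start (-4,1,-3) = (f(1,0),f(0,1),f(1,1))
replace slot 2: 2·((-4)+(-3)) − 1 = -15 → (-4,-15,-3)
replace slot 3: 2·((-4)+(-15)) − (-3) = -35 → (-4,-15,-35)
replace slot 1: 2·((-15)+(-35)) − (-4) = -96 → (-96,-15,-35)

-96,-15,-35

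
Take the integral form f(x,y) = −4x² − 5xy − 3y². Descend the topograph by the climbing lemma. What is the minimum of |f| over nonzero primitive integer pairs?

translate: b→-3 (≡5 mod 8), so (4,5,3)→(4,-3,2)
flip: (4,-3,2)→(2,3,4)
translate: b→-1 (≡3 mod 4), so (2,3,4)→(2,-1,3)
reduced (well bottom): (2,-1,3) with a≤c, −a<b≤a
well minimum |f| = |-2| = 2 (negative-definite)

2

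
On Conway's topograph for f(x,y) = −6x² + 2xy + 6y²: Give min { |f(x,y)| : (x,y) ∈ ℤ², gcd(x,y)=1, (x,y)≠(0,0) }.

river: ρ → (6,10,-2)
river: ρ → (-2,10,6)
river: ρ → (6,2,-6)
river: ρ → (-6,10,2)
river: ρ → (2,10,-6)
river: ρ → (-6,2,6)
closes: descent 0, river 6
min |a| on river = 2

2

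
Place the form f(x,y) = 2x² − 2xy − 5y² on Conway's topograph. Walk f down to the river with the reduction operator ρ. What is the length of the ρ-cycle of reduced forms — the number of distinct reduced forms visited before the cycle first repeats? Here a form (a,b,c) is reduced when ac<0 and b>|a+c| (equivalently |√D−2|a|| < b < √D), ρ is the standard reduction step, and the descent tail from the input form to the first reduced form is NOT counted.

D = 44, ⌊√D⌋ = 6
descent: ρ → (-5,2,2)
descent: ρ → (2,6,-1)  [lands on river]
river: ρ → (-1,6,2)
ρ-cycle length = 2 (tail of 2 descent steps not counted)

2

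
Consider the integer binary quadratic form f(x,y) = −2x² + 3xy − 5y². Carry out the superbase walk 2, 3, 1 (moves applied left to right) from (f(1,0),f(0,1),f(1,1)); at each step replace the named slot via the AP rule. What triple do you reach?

start (-2,-5,-4) = (f(1,0),f(0,1),f(1,1))
replace slot 2: 2·((-2)+(-4)) − (-5) = -7 → (-2,-7,-4)
replace slot 3: 2·((-2)+(-7)) − (-4) = -14 → (-2,-7,-14)
replace slot 1: 2·((-7)+(-14)) − (-2) = -40 → (-40,-7,-14)

-40,-7,-14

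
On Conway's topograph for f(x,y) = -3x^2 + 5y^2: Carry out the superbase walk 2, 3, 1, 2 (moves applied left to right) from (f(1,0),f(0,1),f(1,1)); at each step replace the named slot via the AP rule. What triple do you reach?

start (-3,5,2) = (f(1,0),f(0,1),f(1,1))
replace slot 2: 2·((-3)+2) − 5 = -7 → (-3,-7,2)
replace slot 3: 2·((-3)+(-7)) − 2 = -22 → (-3,-7,-22)
replace slot 1: 2·((-7)+(-22)) − (-3) = -55 → (-55,-7,-22)
replace slot 2: 2·((-55)+(-22)) − (-7) = -147 → (-55,-147,-22)

-55,-147,-22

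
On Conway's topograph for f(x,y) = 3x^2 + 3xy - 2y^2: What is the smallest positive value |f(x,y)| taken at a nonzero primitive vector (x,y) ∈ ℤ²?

river: ρ → (-2,5,1)
river: ρ → (1,5,-2)
river: ρ → (-2,3,3)
river: ρ → (3,3,-2)
closes: descent 0, river 4
min |a| on river = 1

1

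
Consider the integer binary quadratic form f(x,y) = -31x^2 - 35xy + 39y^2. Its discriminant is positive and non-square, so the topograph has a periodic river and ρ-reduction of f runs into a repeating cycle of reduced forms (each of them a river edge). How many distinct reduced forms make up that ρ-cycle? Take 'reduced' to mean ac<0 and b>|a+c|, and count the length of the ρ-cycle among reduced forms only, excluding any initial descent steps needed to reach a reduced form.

D = 6061, ⌊√D⌋ = 77
descent: ρ → (39,35,-31)  [lands on river]
river: ρ → (-31,27,43)
river: ρ → (43,59,-15)
river: ρ → (-15,61,39)
river: ρ → (39,17,-37)
river: ρ → (-37,57,19)
river: ρ → (19,57,-37)
river: ρ → (-37,17,39)
river: ρ → (39,61,-15)
river: ρ → (-15,59,43)
river: ρ → (43,27,-31)
river: ρ → (-31,35,39)
river: ρ → (39,43,-27)
river: ρ → (-27,65,17)
river: ρ → (17,71,-15)
river: ρ → (-15,49,61)
river: ρ → (61,73,-3)
river: ρ → (-3,77,11)
river: ρ → (11,77,-3)
river: ρ → (-3,73,61)
river: ρ → (61,49,-15)
river: ρ → (-15,71,17)
river: ρ → (17,65,-27)
river: ρ → (-27,43,39)
ρ-cycle length = 24 (tail of 1 descent step not counted)

24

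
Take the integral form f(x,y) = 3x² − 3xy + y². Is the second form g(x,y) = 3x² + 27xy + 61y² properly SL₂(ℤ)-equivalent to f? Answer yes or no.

D₁ = -3, D₂ = -3
f: translate: b→3 (≡-3 mod 6), so (3,-3,1)→(3,3,1)
f: flip: (3,3,1)→(1,-3,3)
f: translate: b→1 (≡-3 mod 2), so (1,-3,3)→(1,1,1)
f: reduced (well bottom): (1,1,1) with a≤c, −a<b≤a
g: translate: b→3 (≡27 mod 6), so (3,27,61)→(3,3,1)
g: flip: (3,3,1)→(1,-3,3)
g: translate: b→1 (≡-3 mod 2), so (1,-3,3)→(1,1,1)
g: reduced (well bottom): (1,1,1) with a≤c, −a<b≤a
reduced forms (1, 1, 1) vs (1, 1, 1) ⇒ equivalent

yes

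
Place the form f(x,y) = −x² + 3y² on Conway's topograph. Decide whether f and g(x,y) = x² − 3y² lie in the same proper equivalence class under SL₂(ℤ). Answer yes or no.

D₁ = 12, D₂ = 12
river cycle of f (length 2): (-1, 2, 2), (2, 2, -1)
river cycle of g (length 2): (1, 2, -2), (-2, 2, 1)
cycles differ ⇒ inequivalent

no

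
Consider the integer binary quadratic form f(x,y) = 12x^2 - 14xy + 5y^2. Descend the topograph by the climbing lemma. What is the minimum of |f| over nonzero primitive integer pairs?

translate: b→10 (≡-14 mod 24), so (12,-14,5)→(12,10,3)
flip: (12,10,3)→(3,-10,12)
translate: b→2 (≡-10 mod 6), so (3,-10,12)→(3,2,4)
reduced (well bottom): (3,2,4) with a≤c, −a<b≤a
well minimum = a = 3

3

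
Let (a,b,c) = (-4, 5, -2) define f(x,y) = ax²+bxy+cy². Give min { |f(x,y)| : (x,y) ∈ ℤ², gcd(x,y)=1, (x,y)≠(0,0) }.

translate: b→3 (≡-5 mod 8), so (4,-5,2)→(4,3,1)
flip: (4,3,1)→(1,-3,4)
translate: b→1 (≡-3 mod 2), so (1,-3,4)→(1,1,2)
reduced (well bottom): (1,1,2) with a≤c, −a<b≤a
well minimum |f| = |-1| = 1 (negative-definite)

1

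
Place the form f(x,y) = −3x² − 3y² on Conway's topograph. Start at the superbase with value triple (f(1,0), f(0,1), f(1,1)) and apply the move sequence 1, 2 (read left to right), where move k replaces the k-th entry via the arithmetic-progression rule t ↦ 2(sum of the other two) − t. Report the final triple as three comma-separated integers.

start (-3,-3,-6) = (f(1,0),f(0,1),f(1,1))
replace slot 1: 2·((-3)+(-6)) − (-3) = -15 → (-15,-3,-6)
replace slot 2: 2·((-15)+(-6)) − (-3) = -39 → (-15,-39,-6)

-15,-39,-6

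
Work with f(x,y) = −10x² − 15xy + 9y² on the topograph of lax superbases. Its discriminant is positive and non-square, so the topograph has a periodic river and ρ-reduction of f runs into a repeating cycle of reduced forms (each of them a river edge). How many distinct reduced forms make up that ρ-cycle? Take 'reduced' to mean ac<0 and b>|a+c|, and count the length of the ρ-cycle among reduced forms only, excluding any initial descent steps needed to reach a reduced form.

D = 585, ⌊√D⌋ = 24
descent: ρ → (9,15,-10)  [lands on river]
river: ρ → (-10,5,14)
river: ρ → (14,23,-1)
river: ρ → (-1,23,14)
river: ρ → (14,5,-10)
river: ρ → (-10,15,9)
river: ρ → (9,21,-4)
river: ρ → (-4,19,14)
river: ρ → (14,9,-9)
river: ρ → (-9,9,14)
river: ρ → (14,19,-4)
river: ρ → (-4,21,9)
ρ-cycle length = 12 (tail of 1 descent step not counted)

12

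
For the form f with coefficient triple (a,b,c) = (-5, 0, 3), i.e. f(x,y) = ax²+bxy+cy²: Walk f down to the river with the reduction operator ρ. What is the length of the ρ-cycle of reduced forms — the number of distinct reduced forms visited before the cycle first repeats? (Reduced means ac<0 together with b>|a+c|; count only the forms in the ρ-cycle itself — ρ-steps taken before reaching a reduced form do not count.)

D = 60, ⌊√D⌋ = 7
descent: ρ → (3,6,-2)  [lands on river]
river: ρ → (-2,6,3)
ρ-cycle length = 2 (tail of 1 descent step not counted)

2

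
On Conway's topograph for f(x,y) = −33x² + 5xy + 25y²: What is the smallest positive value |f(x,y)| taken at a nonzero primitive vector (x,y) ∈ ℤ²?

descent: ρ → (25,45,-13)  [lands on river]
river: ρ → (-13,33,43)
river: ρ → (43,53,-3)
river: ρ → (-3,55,25)
closes: descent 1, river 4
min |a| on river = 3

3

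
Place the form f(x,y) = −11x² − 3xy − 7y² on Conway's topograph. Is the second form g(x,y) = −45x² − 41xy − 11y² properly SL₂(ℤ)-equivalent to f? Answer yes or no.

D₁ = -299, D₂ = -299
f is negative-definite; reduce −f:
−f: flip: (11,3,7)→(7,-3,11)
−f: reduced (well bottom): (7,-3,11) with a≤c, −a<b≤a
flip sign back: reduced form of f is (-7,3,-11)
g is negative-definite; reduce −g:
−g: flip: (45,41,11)→(11,-41,45)
−g: translate: b→3 (≡-41 mod 22), so (11,-41,45)→(11,3,7)
−g: flip: (11,3,7)→(7,-3,11)
−g: reduced (well bottom): (7,-3,11) with a≤c, −a<b≤a
flip sign back: reduced form of g is (-7,3,-11)
reduced forms (-7, 3, -11) vs (-7, 3, -11) ⇒ equivalent

yes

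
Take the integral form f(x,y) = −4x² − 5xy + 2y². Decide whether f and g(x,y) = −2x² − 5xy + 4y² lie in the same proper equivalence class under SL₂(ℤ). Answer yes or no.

D₁ = 57, D₂ = 57
river cycle of f (length 6): (2, 5, -4), (-4, 3, 3), (3, 3, -4), (-4, 5, 2), (2, 7, -1), (-1, 7, 2)
river cycle of g (length 6): (4, 5, -2), (-2, 7, 1), (1, 7, -2), (-2, 5, 4), (4, 3, -3), (-3, 3, 4)
cycles differ ⇒ inequivalent

no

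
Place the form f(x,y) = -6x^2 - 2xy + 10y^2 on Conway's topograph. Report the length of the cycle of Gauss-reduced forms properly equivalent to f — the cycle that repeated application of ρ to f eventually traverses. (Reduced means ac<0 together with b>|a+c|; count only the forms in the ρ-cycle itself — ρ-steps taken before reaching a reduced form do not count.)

D = 244, ⌊√D⌋ = 15
descent: ρ → (10,2,-6)
descent: ρ → (-6,10,6)  [lands on river]
river: ρ → (6,14,-2)
river: ρ → (-2,14,6)
river: ρ → (6,10,-6)
river: ρ → (-6,14,2)
river: ρ → (2,14,-6)
ρ-cycle length = 6 (tail of 2 descent steps not counted)

6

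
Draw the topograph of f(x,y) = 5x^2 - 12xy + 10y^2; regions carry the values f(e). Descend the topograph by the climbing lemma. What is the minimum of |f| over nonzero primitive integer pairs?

translate: b→-2 (≡-12 mod 10), so (5,-12,10)→(5,-2,3)
flip: (5,-2,3)→(3,2,5)
reduced (well bottom): (3,2,5) with a≤c, −a<b≤a
well minimum = a = 3

3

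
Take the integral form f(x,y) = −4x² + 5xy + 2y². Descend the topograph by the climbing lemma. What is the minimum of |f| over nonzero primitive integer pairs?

river: ρ → (2,7,-1)
river: ρ → (-1,7,2)
river: ρ → (2,5,-4)
river: ρ → (-4,3,3)
river: ρ → (3,3,-4)
river: ρ → (-4,5,2)
closes: descent 0, river 6
min |a| on river = 1

1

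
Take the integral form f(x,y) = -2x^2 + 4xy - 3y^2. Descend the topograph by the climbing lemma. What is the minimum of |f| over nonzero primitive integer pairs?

translate: b→0 (≡-4 mod 4), so (2,-4,3)→(2,0,1)
flip: (2,0,1)→(1,0,2)
reduced (well bottom): (1,0,2) with a≤c, −a<b≤a
well minimum |f| = |-1| = 1 (negative-definite)

1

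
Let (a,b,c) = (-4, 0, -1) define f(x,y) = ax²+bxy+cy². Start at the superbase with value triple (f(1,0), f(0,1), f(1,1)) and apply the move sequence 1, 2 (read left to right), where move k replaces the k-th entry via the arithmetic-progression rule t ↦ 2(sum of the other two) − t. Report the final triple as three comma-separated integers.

start (-4,-1,-5) = (f(1,0),f(0,1),f(1,1))
replace slot 1: 2·((-1)+(-5)) − (-4) = -8 → (-8,-1,-5)
replace slot 2: 2·((-8)+(-5)) − (-1) = -25 → (-8,-25,-5)

-8,-25,-5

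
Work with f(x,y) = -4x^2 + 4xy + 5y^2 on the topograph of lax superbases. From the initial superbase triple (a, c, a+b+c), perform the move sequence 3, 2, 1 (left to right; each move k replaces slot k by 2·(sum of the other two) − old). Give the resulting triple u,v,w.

start (-4,5,5) = (f(1,0),f(0,1),f(1,1))
replace slot 3: 2·((-4)+5) − 5 = -3 → (-4,5,-3)
replace slot 2: 2·((-4)+(-3)) − 5 = -19 → (-4,-19,-3)
replace slot 1: 2·((-19)+(-3)) − (-4) = -40 → (-40,-19,-3)

-40,-19,-3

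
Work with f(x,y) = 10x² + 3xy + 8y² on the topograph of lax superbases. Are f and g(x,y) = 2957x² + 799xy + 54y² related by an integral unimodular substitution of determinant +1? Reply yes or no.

D₁ = -311, D₂ = -311
f: flip: (10,3,8)→(8,-3,10)
f: reduced (well bottom): (8,-3,10) with a≤c, −a<b≤a
g: flip: (2957,799,54)→(54,-799,2957)
g: translate: b→-43 (≡-799 mod 108), so (54,-799,2957)→(54,-43,10)
g: flip: (54,-43,10)→(10,43,54)
g: translate: b→3 (≡43 mod 20), so (10,43,54)→(10,3,8)
g: flip: (10,3,8)→(8,-3,10)
g: reduced (well bottom): (8,-3,10) with a≤c, −a<b≤a
reduced forms (8, -3, 10) vs (8, -3, 10) ⇒ equivalent

yes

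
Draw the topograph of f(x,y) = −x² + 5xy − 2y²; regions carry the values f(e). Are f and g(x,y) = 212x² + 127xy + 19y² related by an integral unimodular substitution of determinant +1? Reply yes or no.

D₁ = 17, D₂ = 17
river cycle of f (length 6): (-2, 3, 1), (1, 3, -2), (-2, 1, 2), (2, 3, -1), (-1, 3, 2), (2, 1, -2)
river cycle of g (length 6): (2, 1, -2), (-2, 3, 1), (1, 3, -2), (-2, 1, 2), (2, 3, -1), (-1, 3, 2)
cycles coincide ⇒ equivalent

yes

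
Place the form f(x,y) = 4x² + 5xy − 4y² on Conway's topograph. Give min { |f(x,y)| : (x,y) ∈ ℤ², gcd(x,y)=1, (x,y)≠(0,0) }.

river: ρ → (-4,3,5)
river: ρ → (5,7,-2)
river: ρ → (-2,9,1)
river: ρ → (1,9,-2)
river: ρ → (-2,7,5)
river: ρ → (5,3,-4)
river: ρ → (-4,5,4)
river: ρ → (4,3,-5)
river: ρ → (-5,7,2)
river: ρ → (2,9,-1)
river: ρ → (-1,9,2)
river: ρ → (2,7,-5)
river: ρ → (-5,3,4)
river: ρ → (4,5,-4)
closes: descent 0, river 14
min |a| on river = 1

1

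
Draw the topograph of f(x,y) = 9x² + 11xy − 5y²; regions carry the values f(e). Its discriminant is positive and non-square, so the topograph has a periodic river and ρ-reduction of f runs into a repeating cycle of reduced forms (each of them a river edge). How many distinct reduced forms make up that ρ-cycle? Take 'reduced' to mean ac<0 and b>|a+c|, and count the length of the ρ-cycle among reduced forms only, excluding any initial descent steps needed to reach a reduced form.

D = 301, ⌊√D⌋ = 17
river: ρ → (-5,9,11)
river: ρ → (11,13,-3)
river: ρ → (-3,17,1)
river: ρ → (1,17,-3)
river: ρ → (-3,13,11)
river: ρ → (11,9,-5)
river: ρ → (-5,11,9)
river: ρ → (9,7,-7)
river: ρ → (-7,7,9)
river: ρ → (9,11,-5)
ρ-cycle length = 10 (tail of 0 descent steps not counted)

10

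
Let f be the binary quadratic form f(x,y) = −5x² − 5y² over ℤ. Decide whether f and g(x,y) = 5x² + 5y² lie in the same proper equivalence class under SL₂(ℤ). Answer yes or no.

D₁ = -100, D₂ = -100
f is negative-definite; reduce −f:
−f: reduced (well bottom): (5,0,5) with a≤c, −a<b≤a
flip sign back: reduced form of f is (-5,0,-5)
g: reduced (well bottom): (5,0,5) with a≤c, −a<b≤a
reduced forms (-5, 0, -5) vs (5, 0, 5) ⇒ inequivalent

no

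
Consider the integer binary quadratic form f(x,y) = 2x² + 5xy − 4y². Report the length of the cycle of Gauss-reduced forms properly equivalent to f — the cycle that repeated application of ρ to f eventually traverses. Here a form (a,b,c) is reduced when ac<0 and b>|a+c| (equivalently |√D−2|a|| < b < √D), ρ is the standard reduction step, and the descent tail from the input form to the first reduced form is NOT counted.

D = 57, ⌊√D⌋ = 7
river: ρ → (-4,3,3)
river: ρ → (3,3,-4)
river: ρ → (-4,5,2)
river: ρ → (2,7,-1)
river: ρ → (-1,7,2)
river: ρ → (2,5,-4)
ρ-cycle length = 6 (tail of 0 descent steps not counted)

6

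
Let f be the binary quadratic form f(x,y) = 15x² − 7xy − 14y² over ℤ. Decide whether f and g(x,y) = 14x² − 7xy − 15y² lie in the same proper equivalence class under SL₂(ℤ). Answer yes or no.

D₁ = 889, D₂ = 889
river cycle of f (length 42): (-14, 7, 15), (15, 23, -6), (-6, 25, 11), (11, 19, -12), (-12, 29, 1), (1, 29, -12), (-12, 19, 11), (11, 25, -6), (-6, 23, 15), (15, 7, -14), … (32 more)
river cycle of g (length 42): (-15, 7, 14), (14, 21, -8), (-8, 27, 5), (5, 23, -18), (-18, 13, 10), (10, 27, -4), (-4, 29, 3), (3, 25, -22), (-22, 19, 6), (6, 29, -2), … (32 more)
cycles differ ⇒ inequivalent

no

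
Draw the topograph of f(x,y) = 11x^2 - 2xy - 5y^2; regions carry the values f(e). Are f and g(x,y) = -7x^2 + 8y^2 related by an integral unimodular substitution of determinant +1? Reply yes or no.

D₁ = 224, D₂ = 224
river cycle of f (length 4): (-5, 12, 4), (4, 12, -5), (-5, 8, 8), (8, 8, -5)
river cycle of g (length 2): (-7, 14, 1), (1, 14, -7)
cycles differ ⇒ inequivalent

no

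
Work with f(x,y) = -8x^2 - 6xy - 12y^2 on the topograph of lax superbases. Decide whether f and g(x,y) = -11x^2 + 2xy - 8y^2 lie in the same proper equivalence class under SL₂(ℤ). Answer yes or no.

D₁ = -348, D₂ = -348
f is negative-definite; reduce −f:
−f: reduced (well bottom): (8,6,12) with a≤c, −a<b≤a
flip sign back: reduced form of f is (-8,-6,-12)
g is negative-definite; reduce −g:
−g: flip: (11,-2,8)→(8,2,11)
−g: reduced (well bottom): (8,2,11) with a≤c, −a<b≤a
flip sign back: reduced form of g is (-8,-2,-11)
reduced forms (-8, -6, -12) vs (-8, -2, -11) ⇒ inequivalent

no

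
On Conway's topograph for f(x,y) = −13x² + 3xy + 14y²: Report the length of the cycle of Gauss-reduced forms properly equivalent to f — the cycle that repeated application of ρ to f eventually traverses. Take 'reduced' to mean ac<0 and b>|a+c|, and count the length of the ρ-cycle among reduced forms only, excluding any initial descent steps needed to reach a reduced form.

D = 737, ⌊√D⌋ = 27
river: ρ → (14,25,-2)
river: ρ → (-2,27,1)
river: ρ → (1,27,-2)
river: ρ → (-2,25,14)
river: ρ → (14,3,-13)
river: ρ → (-13,23,4)
river: ρ → (4,25,-7)
river: ρ → (-7,17,16)
river: ρ → (16,15,-8)
river: ρ → (-8,17,14)
river: ρ → (14,11,-11)
river: ρ → (-11,11,14)
river: ρ → (14,17,-8)
river: ρ → (-8,15,16)
river: ρ → (16,17,-7)
river: ρ → (-7,25,4)
river: ρ → (4,23,-13)
river: ρ → (-13,3,14)
ρ-cycle length = 18 (tail of 0 descent steps not counted)

18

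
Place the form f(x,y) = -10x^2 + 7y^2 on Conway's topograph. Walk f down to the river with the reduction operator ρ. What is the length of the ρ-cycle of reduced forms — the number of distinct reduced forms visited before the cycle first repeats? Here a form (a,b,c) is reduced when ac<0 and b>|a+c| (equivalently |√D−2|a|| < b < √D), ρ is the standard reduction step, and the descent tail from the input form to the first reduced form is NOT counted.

D = 280, ⌊√D⌋ = 16
descent: ρ → (7,14,-3)  [lands on river]
river: ρ → (-3,16,2)
river: ρ → (2,16,-3)
river: ρ → (-3,14,7)
ρ-cycle length = 4 (tail of 1 descent step not counted)

4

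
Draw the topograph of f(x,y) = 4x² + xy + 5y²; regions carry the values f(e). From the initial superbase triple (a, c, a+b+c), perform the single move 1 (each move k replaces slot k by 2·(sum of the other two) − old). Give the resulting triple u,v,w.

start (4,5,10) = (f(1,0),f(0,1),f(1,1))
replace slot 1: 2·(5+10) − 4 = 26 → (26,5,10)

26,5,10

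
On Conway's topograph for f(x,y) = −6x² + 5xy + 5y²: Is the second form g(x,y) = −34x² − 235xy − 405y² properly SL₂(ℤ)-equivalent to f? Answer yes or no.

D₁ = 145, D₂ = 145
river cycle of f (length 10): (5, 5, -6), (-6, 7, 4), (4, 9, -4), (-4, 7, 6), (6, 5, -5), (-5, 5, 6), (6, 7, -4), (-4, 9, 4), (4, 7, -6), (-6, 5, 5)
river cycle of g (length 10): (-6, 7, 4), (4, 9, -4), (-4, 7, 6), (6, 5, -5), (-5, 5, 6), (6, 7, -4), (-4, 9, 4), (4, 7, -6), (-6, 5, 5), (5, 5, -6)
cycles coincide ⇒ equivalent

yes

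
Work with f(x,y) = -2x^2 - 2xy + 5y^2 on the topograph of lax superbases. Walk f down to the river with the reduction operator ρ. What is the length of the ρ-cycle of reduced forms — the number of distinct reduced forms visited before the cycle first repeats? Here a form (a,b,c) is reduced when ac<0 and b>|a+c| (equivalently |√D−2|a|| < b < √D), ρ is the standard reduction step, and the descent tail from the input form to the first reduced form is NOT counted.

D = 44, ⌊√D⌋ = 6
descent: ρ → (5,2,-2)
descent: ρ → (-2,6,1)  [lands on river]
river: ρ → (1,6,-2)
ρ-cycle length = 2 (tail of 2 descent steps not counted)

2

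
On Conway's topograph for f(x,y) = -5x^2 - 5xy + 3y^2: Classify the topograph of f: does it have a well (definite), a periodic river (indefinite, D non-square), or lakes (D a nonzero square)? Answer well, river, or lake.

D = b²−4ac = (-5)² − 4·(-5)·3 = 85
D > 0 non-square ⇒ indefinite ⇒ periodic river

river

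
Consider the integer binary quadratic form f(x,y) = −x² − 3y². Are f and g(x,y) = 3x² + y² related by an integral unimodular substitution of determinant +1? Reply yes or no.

D₁ = -12, D₂ = -12
f is negative-definite; reduce −f:
−f: reduced (well bottom): (1,0,3) with a≤c, −a<b≤a
flip sign back: reduced form of f is (-1,0,-3)
g: flip: (3,0,1)→(1,0,3)
g: reduced (well bottom): (1,0,3) with a≤c, −a<b≤a
reduced forms (-1, 0, -3) vs (1, 0, 3) ⇒ inequivalent

no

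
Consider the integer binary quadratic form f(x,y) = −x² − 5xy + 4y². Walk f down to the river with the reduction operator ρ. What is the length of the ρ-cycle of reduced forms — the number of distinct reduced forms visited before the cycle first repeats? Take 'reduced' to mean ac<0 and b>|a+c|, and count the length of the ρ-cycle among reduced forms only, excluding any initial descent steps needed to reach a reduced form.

D = 41, ⌊√D⌋ = 6
descent: ρ → (4,5,-1)  [lands on river]
river: ρ → (-1,5,4)
river: ρ → (4,3,-2)
river: ρ → (-2,5,2)
river: ρ → (2,3,-4)
river: ρ → (-4,5,1)
river: ρ → (1,5,-4)
river: ρ → (-4,3,2)
river: ρ → (2,5,-2)
river: ρ → (-2,3,4)
ρ-cycle length = 10 (tail of 1 descent step not counted)

10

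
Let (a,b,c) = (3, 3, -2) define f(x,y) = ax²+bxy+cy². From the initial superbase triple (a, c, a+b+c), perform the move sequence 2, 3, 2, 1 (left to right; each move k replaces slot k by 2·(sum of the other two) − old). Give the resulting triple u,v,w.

start (3,-2,4) = (f(1,0),f(0,1),f(1,1))
replace slot 2: 2·(3+4) − (-2) = 16 → (3,16,4)
replace slot 3: 2·(3+16) − 4 = 34 → (3,16,34)
replace slot 2: 2·(3+34) − 16 = 58 → (3,58,34)
replace slot 1: 2·(58+34) − 3 = 181 → (181,58,34)

181,58,34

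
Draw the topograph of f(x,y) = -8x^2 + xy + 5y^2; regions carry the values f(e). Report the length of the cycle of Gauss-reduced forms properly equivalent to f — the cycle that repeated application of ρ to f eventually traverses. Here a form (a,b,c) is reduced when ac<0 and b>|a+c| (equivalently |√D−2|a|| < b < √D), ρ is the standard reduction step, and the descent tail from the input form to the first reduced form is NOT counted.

D = 161, ⌊√D⌋ = 12
descent: ρ → (5,9,-4)  [lands on river]
river: ρ → (-4,7,7)
river: ρ → (7,7,-4)
river: ρ → (-4,9,5)
river: ρ → (5,11,-2)
river: ρ → (-2,9,10)
river: ρ → (10,11,-1)
river: ρ → (-1,11,10)
river: ρ → (10,9,-2)
river: ρ → (-2,11,5)
ρ-cycle length = 10 (tail of 1 descent step not counted)

10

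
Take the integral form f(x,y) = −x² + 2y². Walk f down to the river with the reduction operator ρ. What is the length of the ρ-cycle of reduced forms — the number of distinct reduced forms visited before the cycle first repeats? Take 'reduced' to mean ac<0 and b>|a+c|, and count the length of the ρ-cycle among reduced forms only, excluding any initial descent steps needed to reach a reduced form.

D = 8, ⌊√D⌋ = 2
descent: ρ → (2,0,-1)
descent: ρ → (-1,2,1)  [lands on river]
river: ρ → (1,2,-1)
ρ-cycle length = 2 (tail of 2 descent steps not counted)

2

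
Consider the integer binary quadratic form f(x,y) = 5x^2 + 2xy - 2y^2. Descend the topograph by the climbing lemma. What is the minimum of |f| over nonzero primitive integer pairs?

descent: ρ → (-2,6,1)  [lands on river]
river: ρ → (1,6,-2)
closes: descent 1, river 2
min |a| on river = 1

1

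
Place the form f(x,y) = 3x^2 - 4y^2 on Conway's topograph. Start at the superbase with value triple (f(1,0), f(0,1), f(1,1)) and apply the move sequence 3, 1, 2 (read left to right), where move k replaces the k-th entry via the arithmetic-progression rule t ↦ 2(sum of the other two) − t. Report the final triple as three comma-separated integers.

start (3,-4,-1) = (f(1,0),f(0,1),f(1,1))
replace slot 3: 2·(3+(-4)) − (-1) = -1 → (3,-4,-1)
replace slot 1: 2·((-4)+(-1)) − 3 = -13 → (-13,-4,-1)
replace slot 2: 2·((-13)+(-1)) − (-4) = -24 → (-13,-24,-1)

-13,-24,-1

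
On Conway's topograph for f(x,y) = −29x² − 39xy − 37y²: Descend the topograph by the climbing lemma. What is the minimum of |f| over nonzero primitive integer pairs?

translate: b→-19 (≡39 mod 58), so (29,39,37)→(29,-19,27)
flip: (29,-19,27)→(27,19,29)
reduced (well bottom): (27,19,29) with a≤c, −a<b≤a
well minimum |f| = |-27| = 27 (negative-definite)

27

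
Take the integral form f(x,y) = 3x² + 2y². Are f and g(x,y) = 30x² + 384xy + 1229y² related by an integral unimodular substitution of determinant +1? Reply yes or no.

D₁ = -24, D₂ = -24
f: flip: (3,0,2)→(2,0,3)
f: reduced (well bottom): (2,0,3) with a≤c, −a<b≤a
g: translate: b→24 (≡384 mod 60), so (30,384,1229)→(30,24,5)
g: flip: (30,24,5)→(5,-24,30)
g: translate: b→-4 (≡-24 mod 10), so (5,-24,30)→(5,-4,2)
g: flip: (5,-4,2)→(2,4,5)
g: translate: b→0 (≡4 mod 4), so (2,4,5)→(2,0,3)
g: reduced (well bottom): (2,0,3) with a≤c, −a<b≤a
reduced forms (2, 0, 3) vs (2, 0, 3) ⇒ equivalent

yes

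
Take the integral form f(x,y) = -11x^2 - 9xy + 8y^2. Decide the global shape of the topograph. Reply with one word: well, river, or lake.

D = b²−4ac = (-9)² − 4·(-11)·8 = 433
D > 0 non-square ⇒ indefinite ⇒ periodic river

river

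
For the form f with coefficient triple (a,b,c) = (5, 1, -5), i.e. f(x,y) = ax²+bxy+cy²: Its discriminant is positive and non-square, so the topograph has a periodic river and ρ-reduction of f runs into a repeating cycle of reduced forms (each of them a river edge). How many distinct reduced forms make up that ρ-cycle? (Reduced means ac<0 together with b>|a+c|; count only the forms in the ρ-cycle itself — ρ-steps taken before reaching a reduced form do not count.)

D = 101, ⌊√D⌋ = 10
river: ρ → (-5,9,1)
river: ρ → (1,9,-5)
river: ρ → (-5,1,5)
river: ρ → (5,9,-1)
river: ρ → (-1,9,5)
river: ρ → (5,1,-5)
ρ-cycle length = 6 (tail of 0 descent steps not counted)

6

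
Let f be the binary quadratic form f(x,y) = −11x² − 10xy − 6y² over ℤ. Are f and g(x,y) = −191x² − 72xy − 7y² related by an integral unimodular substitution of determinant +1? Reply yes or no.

D₁ = -164, D₂ = -164
f is negative-definite; reduce −f:
−f: flip: (11,10,6)→(6,-10,11)
−f: translate: b→2 (≡-10 mod 12), so (6,-10,11)→(6,2,7)
−f: reduced (well bottom): (6,2,7) with a≤c, −a<b≤a
flip sign back: reduced form of f is (-6,-2,-7)
g is negative-definite; reduce −g:
−g: flip: (191,72,7)→(7,-72,191)
−g: translate: b→-2 (≡-72 mod 14), so (7,-72,191)→(7,-2,6)
−g: flip: (7,-2,6)→(6,2,7)
−g: reduced (well bottom): (6,2,7) with a≤c, −a<b≤a
flip sign back: reduced form of g is (-6,-2,-7)
reduced forms (-6, -2, -7) vs (-6, -2, -7) ⇒ equivalent

yes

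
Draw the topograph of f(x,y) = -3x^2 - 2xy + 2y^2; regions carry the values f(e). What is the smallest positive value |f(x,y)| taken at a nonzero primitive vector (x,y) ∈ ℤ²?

descent: ρ → (2,2,-3)  [lands on river]
river: ρ → (-3,4,1)
river: ρ → (1,4,-3)
river: ρ → (-3,2,2)
closes: descent 1, river 4
min |a| on river = 1

1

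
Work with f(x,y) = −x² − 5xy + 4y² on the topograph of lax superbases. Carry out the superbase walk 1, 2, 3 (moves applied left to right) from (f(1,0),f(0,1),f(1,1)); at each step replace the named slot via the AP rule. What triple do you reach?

start (-1,4,-2) = (f(1,0),f(0,1),f(1,1))
replace slot 1: 2·(4+(-2)) − (-1) = 5 → (5,4,-2)
replace slot 2: 2·(5+(-2)) − 4 = 2 → (5,2,-2)
replace slot 3: 2·(5+2) − (-2) = 16 → (5,2,16)

5,2,16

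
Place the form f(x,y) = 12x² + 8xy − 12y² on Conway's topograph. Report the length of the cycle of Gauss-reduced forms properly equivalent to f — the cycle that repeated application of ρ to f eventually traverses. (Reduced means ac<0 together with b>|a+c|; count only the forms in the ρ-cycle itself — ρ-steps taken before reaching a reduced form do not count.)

D = 640, ⌊√D⌋ = 25
river: ρ → (-12,16,8)
river: ρ → (8,16,-12)
river: ρ → (-12,8,12)
river: ρ → (12,16,-8)
river: ρ → (-8,16,12)
river: ρ → (12,8,-12)
ρ-cycle length = 6 (tail of 0 descent steps not counted)

6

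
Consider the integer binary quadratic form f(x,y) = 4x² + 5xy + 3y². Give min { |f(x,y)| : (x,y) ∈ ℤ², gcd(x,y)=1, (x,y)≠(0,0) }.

translate: b→-3 (≡5 mod 8), so (4,5,3)→(4,-3,2)
flip: (4,-3,2)→(2,3,4)
translate: b→-1 (≡3 mod 4), so (2,3,4)→(2,-1,3)
reduced (well bottom): (2,-1,3) with a≤c, −a<b≤a
well minimum = a = 2

2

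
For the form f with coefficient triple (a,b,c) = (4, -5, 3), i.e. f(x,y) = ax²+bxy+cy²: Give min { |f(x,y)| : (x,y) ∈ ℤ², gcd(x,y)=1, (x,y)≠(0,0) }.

translate: b→3 (≡-5 mod 8), so (4,-5,3)→(4,3,2)
flip: (4,3,2)→(2,-3,4)
translate: b→1 (≡-3 mod 4), so (2,-3,4)→(2,1,3)
reduced (well bottom): (2,1,3) with a≤c, −a<b≤a
well minimum = a = 2

2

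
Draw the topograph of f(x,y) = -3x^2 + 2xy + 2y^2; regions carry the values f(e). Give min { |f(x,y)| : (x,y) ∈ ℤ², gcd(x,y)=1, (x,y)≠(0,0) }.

river: ρ → (2,2,-3)
river: ρ → (-3,4,1)
river: ρ → (1,4,-3)
river: ρ → (-3,2,2)
closes: descent 0, river 4
min |a| on river = 1

1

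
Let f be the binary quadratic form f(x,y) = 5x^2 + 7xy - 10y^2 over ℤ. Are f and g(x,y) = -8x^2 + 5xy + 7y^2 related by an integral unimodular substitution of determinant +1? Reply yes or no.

D₁ = 249, D₂ = 249
river cycle of f (length 16): (-10, 13, 2), (2, 15, -3), (-3, 15, 2), (2, 13, -10), (-10, 7, 5), (5, 13, -4), (-4, 11, 8), (8, 5, -7), (-7, 9, 6), (6, 15, -1), … (6 more)
river cycle of g (length 16): (7, 9, -6), (-6, 15, 1), (1, 15, -6), (-6, 9, 7), (7, 5, -8), (-8, 11, 4), (4, 13, -5), (-5, 7, 10), (10, 13, -2), (-2, 15, 3), … (6 more)
cycles differ ⇒ inequivalent

no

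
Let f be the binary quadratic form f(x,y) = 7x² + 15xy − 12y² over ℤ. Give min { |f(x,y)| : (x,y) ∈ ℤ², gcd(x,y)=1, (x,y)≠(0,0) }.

river: ρ → (-12,9,10)
river: ρ → (10,11,-11)
river: ρ → (-11,11,10)
river: ρ → (10,9,-12)
river: ρ → (-12,15,7)
river: ρ → (7,13,-14)
river: ρ → (-14,15,6)
river: ρ → (6,21,-5)
river: ρ → (-5,19,10)
river: ρ → (10,21,-3)
river: ρ → (-3,21,10)
river: ρ → (10,19,-5)
river: ρ → (-5,21,6)
river: ρ → (6,15,-14)
river: ρ → (-14,13,7)
river: ρ → (7,15,-12)
closes: descent 0, river 16
min |a| on river = 3

3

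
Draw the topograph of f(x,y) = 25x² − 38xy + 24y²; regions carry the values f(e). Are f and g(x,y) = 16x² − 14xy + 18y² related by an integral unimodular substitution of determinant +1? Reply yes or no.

D₁ = -956, D₂ = -956
f: translate: b→12 (≡-38 mod 50), so (25,-38,24)→(25,12,11)
f: flip: (25,12,11)→(11,-12,25)
f: translate: b→10 (≡-12 mod 22), so (11,-12,25)→(11,10,24)
f: reduced (well bottom): (11,10,24) with a≤c, −a<b≤a
g: reduced (well bottom): (16,-14,18) with a≤c, −a<b≤a
reduced forms (11, 10, 24) vs (16, -14, 18) ⇒ inequivalent

no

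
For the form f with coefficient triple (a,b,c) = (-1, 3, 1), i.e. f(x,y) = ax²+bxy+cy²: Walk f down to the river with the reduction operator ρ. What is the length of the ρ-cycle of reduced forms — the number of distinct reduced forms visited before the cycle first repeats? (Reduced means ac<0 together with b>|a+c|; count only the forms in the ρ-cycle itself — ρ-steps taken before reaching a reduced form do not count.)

D = 13, ⌊√D⌋ = 3
river: ρ → (1,3,-1)
river: ρ → (-1,3,1)
ρ-cycle length = 2 (tail of 0 descent steps not counted)

2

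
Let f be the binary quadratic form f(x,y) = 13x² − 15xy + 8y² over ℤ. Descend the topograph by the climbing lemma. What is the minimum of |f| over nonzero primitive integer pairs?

translate: b→11 (≡-15 mod 26), so (13,-15,8)→(13,11,6)
flip: (13,11,6)→(6,-11,13)
translate: b→1 (≡-11 mod 12), so (6,-11,13)→(6,1,8)
reduced (well bottom): (6,1,8) with a≤c, −a<b≤a
well minimum = a = 6

6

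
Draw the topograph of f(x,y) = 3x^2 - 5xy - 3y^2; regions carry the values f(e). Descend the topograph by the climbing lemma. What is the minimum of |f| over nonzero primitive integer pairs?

descent: ρ → (-3,5,3)  [lands on river]
river: ρ → (3,7,-1)
river: ρ → (-1,7,3)
river: ρ → (3,5,-3)
river: ρ → (-3,7,1)
river: ρ → (1,7,-3)
closes: descent 1, river 6
min |a| on river = 1

1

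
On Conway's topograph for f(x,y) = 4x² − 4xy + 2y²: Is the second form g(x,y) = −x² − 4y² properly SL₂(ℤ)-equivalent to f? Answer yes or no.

D₁ = -16, D₂ = -16
f: translate: b→4 (≡-4 mod 8), so (4,-4,2)→(4,4,2)
f: flip: (4,4,2)→(2,-4,4)
f: translate: b→0 (≡-4 mod 4), so (2,-4,4)→(2,0,2)
f: reduced (well bottom): (2,0,2) with a≤c, −a<b≤a
g is negative-definite; reduce −g:
−g: reduced (well bottom): (1,0,4) with a≤c, −a<b≤a
flip sign back: reduced form of g is (-1,0,-4)
reduced forms (2, 0, 2) vs (-1, 0, -4) ⇒ inequivalent

no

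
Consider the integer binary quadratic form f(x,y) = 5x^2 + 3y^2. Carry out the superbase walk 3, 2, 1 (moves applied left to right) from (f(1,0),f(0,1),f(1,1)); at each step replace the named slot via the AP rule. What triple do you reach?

start (5,3,8) = (f(1,0),f(0,1),f(1,1))
replace slot 3: 2·(5+3) − 8 = 8 → (5,3,8)
replace slot 2: 2·(5+8) − 3 = 23 → (5,23,8)
replace slot 1: 2·(23+8) − 5 = 57 → (57,23,8)

57,23,8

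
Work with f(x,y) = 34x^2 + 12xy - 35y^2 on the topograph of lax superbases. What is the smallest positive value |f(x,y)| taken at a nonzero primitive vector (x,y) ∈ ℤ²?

river: ρ → (-35,58,11)
river: ρ → (11,52,-50)
river: ρ → (-50,48,13)
river: ρ → (13,56,-34)
river: ρ → (-34,12,35)
river: ρ → (35,58,-11)
river: ρ → (-11,52,50)
river: ρ → (50,48,-13)
river: ρ → (-13,56,34)
river: ρ → (34,12,-35)
closes: descent 0, river 10
min |a| on river = 11

11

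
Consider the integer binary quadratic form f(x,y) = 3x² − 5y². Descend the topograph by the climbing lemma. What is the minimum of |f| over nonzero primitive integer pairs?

descent: ρ → (-5,0,3)
descent: ρ → (3,6,-2)  [lands on river]
river: ρ → (-2,6,3)
closes: descent 2, river 2
min |a| on river = 2

2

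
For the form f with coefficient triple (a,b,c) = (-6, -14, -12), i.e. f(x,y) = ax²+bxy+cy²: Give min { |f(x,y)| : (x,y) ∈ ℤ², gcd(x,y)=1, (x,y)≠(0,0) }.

translate: b→2 (≡14 mod 12), so (6,14,12)→(6,2,4)
flip: (6,2,4)→(4,-2,6)
reduced (well bottom): (4,-2,6) with a≤c, −a<b≤a
well minimum |f| = |-4| = 4 (negative-definite)

4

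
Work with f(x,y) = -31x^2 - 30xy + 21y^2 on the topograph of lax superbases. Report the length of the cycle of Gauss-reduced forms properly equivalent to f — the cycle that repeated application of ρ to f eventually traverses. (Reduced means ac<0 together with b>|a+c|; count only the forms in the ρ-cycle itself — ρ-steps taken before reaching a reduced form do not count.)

D = 3504, ⌊√D⌋ = 59
descent: ρ → (21,30,-31)  [lands on river]
river: ρ → (-31,32,20)
river: ρ → (20,48,-15)
river: ρ → (-15,42,29)
river: ρ → (29,16,-28)
river: ρ → (-28,40,17)
river: ρ → (17,28,-40)
river: ρ → (-40,52,5)
river: ρ → (5,58,-7)
river: ρ → (-7,54,21)
ρ-cycle length = 10 (tail of 1 descent step not counted)

10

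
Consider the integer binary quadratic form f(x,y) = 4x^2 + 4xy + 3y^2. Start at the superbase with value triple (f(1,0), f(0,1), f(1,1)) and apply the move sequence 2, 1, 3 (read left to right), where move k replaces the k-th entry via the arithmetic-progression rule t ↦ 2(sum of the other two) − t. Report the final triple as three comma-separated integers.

start (4,3,11) = (f(1,0),f(0,1),f(1,1))
replace slot 2: 2·(4+11) − 3 = 27 → (4,27,11)
replace slot 1: 2·(27+11) − 4 = 72 → (72,27,11)
replace slot 3: 2·(72+27) − 11 = 187 → (72,27,187)

72,27,187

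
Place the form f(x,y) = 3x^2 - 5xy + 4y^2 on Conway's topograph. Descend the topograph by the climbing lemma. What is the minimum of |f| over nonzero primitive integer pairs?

translate: b→1 (≡-5 mod 6), so (3,-5,4)→(3,1,2)
flip: (3,1,2)→(2,-1,3)
reduced (well bottom): (2,-1,3) with a≤c, −a<b≤a
well minimum = a = 2

2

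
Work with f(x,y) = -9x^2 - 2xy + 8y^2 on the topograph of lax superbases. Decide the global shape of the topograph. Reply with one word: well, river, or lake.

D = b²−4ac = (-2)² − 4·(-9)·8 = 292
D > 0 non-square ⇒ indefinite ⇒ periodic river

river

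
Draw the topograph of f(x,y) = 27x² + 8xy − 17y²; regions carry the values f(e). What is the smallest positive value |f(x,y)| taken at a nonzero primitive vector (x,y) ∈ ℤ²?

descent: ρ → (-17,26,18)  [lands on river]
river: ρ → (18,10,-25)
river: ρ → (-25,40,3)
river: ρ → (3,38,-38)
river: ρ → (-38,38,3)
river: ρ → (3,40,-25)
river: ρ → (-25,10,18)
river: ρ → (18,26,-17)
river: ρ → (-17,42,2)
river: ρ → (2,42,-17)
closes: descent 1, river 10
min |a| on river = 2

2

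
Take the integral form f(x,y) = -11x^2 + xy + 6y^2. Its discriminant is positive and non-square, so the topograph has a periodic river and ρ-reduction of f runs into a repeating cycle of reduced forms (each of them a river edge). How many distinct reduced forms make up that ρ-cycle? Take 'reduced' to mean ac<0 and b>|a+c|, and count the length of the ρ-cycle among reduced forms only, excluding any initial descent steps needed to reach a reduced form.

D = 265, ⌊√D⌋ = 16
descent: ρ → (6,11,-6)  [lands on river]
river: ρ → (-6,13,4)
river: ρ → (4,11,-9)
river: ρ → (-9,7,6)
river: ρ → (6,5,-10)
river: ρ → (-10,15,1)
river: ρ → (1,15,-10)
river: ρ → (-10,5,6)
river: ρ → (6,7,-9)
river: ρ → (-9,11,4)
river: ρ → (4,13,-6)
river: ρ → (-6,11,6)
river: ρ → (6,13,-4)
river: ρ → (-4,11,9)
river: ρ → (9,7,-6)
river: ρ → (-6,5,10)
river: ρ → (10,15,-1)
river: ρ → (-1,15,10)
river: ρ → (10,5,-6)
river: ρ → (-6,7,9)
river: ρ → (9,11,-4)
river: ρ → (-4,13,6)
ρ-cycle length = 22 (tail of 1 descent step not counted)

22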